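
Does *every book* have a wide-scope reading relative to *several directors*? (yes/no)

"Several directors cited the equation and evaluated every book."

No

Structurally, *every book* is inside one conjunct of the coordinate structure (*evaluated every book*).
Coordinate structures are islands for non-across-the-board movement, QR included.
There is no licit LF on which *every book* c-commands *several directors*.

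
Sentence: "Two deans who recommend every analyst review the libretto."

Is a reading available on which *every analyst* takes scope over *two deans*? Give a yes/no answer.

No

The DP *every analyst* is contained in the relative clause *who recommend every analyst*.
Relative clauses are scope islands: a quantifier cannot QR out of a relative clause to take scope in the matrix clause.
Hence only narrow scope for *every analyst* (under *two deans*) survives.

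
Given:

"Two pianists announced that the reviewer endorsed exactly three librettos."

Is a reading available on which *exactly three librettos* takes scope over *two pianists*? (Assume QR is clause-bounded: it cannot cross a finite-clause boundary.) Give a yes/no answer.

No

The DP *exactly three librettos* is contained in the finite complement clause *that the reviewer endorsed exactly three librettos*.
Under clause-bounded QR, a quantifier in an embedded finite clause cannot raise into the matrix clause.
So *exactly three librettos* cannot raise to a position above *two pianists*.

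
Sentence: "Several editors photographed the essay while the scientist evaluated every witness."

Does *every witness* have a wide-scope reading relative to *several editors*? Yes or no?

The target quantifier *every witness* is part of the adjunct clause *while the scientist evaluated every witness*.
Adjunct clauses are scope islands: a quantifier inside an adjunct cannot raise into the matrix clause.
So *every witness* cannot raise to a position above *several editors*.

No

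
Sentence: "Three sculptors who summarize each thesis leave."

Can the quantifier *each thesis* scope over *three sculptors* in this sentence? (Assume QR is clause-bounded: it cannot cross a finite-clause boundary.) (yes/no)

*each thesis* is embedded in the relative clause *who summarize each thesis*.
Quantifiers inside a relative clause are trapped there; the RC boundary blocks QR.
So *each thesis* cannot raise high enough to outscope *three sculptors*; only the surface ordering *three sculptors* > *each thesis* is available.

No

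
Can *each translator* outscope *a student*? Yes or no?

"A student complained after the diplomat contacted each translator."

*each translator* is embedded in the adjunct clause *after the diplomat contacted each translator*.
Adjuncts are opaque for quantifier raising; a quantifier in an adjunct stays inside it.
Hence only narrow scope for *each translator* (under *a student*) survives.

No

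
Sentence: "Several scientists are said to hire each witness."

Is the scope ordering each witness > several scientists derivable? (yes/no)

Infinitival complements of raising predicates do not block QR; *each witness* and *several scientists* are effectively clausemates.
With no island boundary between them, the object can take inverse scope over the subject via ordinary QR within the clause.

Yes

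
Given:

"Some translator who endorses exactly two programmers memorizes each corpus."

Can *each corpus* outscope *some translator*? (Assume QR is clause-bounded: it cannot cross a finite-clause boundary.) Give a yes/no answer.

The RC *who endorses exactly two programmers* is an island, but *each corpus* is not inside it — it is the matrix object, a clausemate of *some translator*.
No island intervenes, so both surface and inverse scope are derivable.
The sentence is scopally ambiguous between *some translator* > *each corpus* and *each corpus* > *some translator*.

Yes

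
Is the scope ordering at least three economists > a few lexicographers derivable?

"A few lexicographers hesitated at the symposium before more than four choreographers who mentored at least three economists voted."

No

*at least three economists* occurs within the relative clause *who mentored at least three economists*, which is itself inside the adjunct *before more than four choreographers who mentored at least three economists voted*.
Two island boundaries intervene — the relative clause and the adjunct. Either alone would block QR.
So *at least three economists* cannot raise high enough to outscope *a few lexicographers*; only the surface ordering *a few lexicographers* > *at least three economists* is available.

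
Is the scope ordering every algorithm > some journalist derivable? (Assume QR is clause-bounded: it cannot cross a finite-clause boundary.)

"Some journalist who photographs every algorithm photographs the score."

No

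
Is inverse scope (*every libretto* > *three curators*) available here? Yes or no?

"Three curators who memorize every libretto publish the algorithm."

*every libretto* is embedded in the relative clause *who memorize every libretto*.
The relative clause forms an island for QR, so the quantifier is confined to the head noun's restrictor.
There is no licit LF on which *every libretto* c-commands *three curators*.

No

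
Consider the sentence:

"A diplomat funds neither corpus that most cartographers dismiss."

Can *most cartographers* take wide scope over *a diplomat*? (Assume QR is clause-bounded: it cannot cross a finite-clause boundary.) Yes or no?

No

*most cartographers* is embedded in the relative clause *that most cartographers dismiss* modifying *neither corpus*.
Relative clauses block scope extraction: QR cannot target a position outside the modified NP.
So *most cartographers* cannot raise high enough to outscope *a diplomat*; only the surface ordering *a diplomat* > *most cartographers* is available.
(Only the surface reading survives: one fixed diplomat with respect to all the relevant cartographers.)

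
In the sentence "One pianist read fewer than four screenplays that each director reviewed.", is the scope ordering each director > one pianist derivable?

*each director* occurs within the relative clause *that each director reviewed* modifying *fewer than four screenplays*.
Relative clauses are scope islands: a quantifier cannot QR out of a relative clause to take scope in the matrix clause.
Hence only narrow scope for *each director* (under *one pianist*) survives.

No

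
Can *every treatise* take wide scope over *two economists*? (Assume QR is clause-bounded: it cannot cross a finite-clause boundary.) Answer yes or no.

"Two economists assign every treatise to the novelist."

Yes

*every treatise* is the matrix object and *two economists* the matrix subject; the two are clausemates.
Since no island is crossed, the inverse ordering is licensed alongside surface scope.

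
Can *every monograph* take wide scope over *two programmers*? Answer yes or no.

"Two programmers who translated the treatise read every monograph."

Yes

*every monograph* is a matrix argument; only *two programmers* is modified by the relative clause *who translated the treatise*, so the RC island is irrelevant to the target quantifier.
No island intervenes, so both surface and inverse scope are derivable.
Both orderings are possible: *two programmers* > *every monograph* and *every monograph* > *two programmers*.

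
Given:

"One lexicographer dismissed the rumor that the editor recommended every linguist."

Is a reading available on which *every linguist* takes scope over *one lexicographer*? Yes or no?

The target quantifier *every linguist* is part of the complex NP *the rumor that the editor recommended every linguist*.
Since the clause is the complement of a nominal head, the CNPC blocks scope extraction.
So the wide-scope reading for *every linguist* is blocked.

No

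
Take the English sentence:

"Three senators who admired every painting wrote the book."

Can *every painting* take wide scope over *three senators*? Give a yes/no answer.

No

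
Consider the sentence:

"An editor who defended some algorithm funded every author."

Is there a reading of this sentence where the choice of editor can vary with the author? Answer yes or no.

Yes

The paraphrase describes the scope ordering *every author* > *an editor*.
The RC *who defended some algorithm* is an island, but *every author* is not inside it — it is the matrix object, a clausemate of *an editor*.
No island intervenes, so both surface and inverse scope are derivable.
Both orderings are possible: *an editor* > *every author* and *every author* > *an editor*.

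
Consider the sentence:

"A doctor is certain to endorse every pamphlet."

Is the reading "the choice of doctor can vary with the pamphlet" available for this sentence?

Yes

This is the *every pamphlet* > *a doctor* reading.
Raising constructions are monoclausal for scope purposes; *every pamphlet* is not separated from *a doctor* by any island.
Clause-internal QR can adjoin the lower DP above the subject, yielding the inverse reading.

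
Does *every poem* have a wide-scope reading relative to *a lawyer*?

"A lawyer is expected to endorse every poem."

Yes

*every poem* is the object of the infinitival complement of a raising predicate; raising infinitives are transparent for QR, so the two DPs are in effect clausemates.
With no island boundary between them, the object can take inverse scope over the subject via ordinary QR within the clause.
So *every poem* > *a lawyer* is among the available readings.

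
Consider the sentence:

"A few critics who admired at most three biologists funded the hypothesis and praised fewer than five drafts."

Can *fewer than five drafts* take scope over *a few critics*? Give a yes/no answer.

*fewer than five drafts* is embedded in one conjunct of the coordinate structure (*praised fewer than five drafts*).
The Coordinate Structure Constraint blocks movement (including QR) out of a single conjunct.
Hence only narrow scope for *fewer than five drafts* (under *a few critics*) survives.

No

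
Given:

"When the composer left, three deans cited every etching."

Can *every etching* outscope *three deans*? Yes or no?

*every etching* is a matrix argument; the adjunct is an island but the target quantifier is outside it.
Clause-internal QR can adjoin the lower DP above the subject, yielding the inverse reading.
The sentence is scopally ambiguous between *three deans* > *every etching* and *every etching* > *three deans*.

Yes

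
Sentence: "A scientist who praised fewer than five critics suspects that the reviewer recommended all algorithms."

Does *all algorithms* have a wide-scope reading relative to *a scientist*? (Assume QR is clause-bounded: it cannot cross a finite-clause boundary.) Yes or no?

No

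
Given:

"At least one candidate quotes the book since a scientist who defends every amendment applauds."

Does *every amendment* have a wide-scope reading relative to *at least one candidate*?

No

The DP *every amendment* is contained in the relative clause *who defends every amendment*, which is itself inside the adjunct *since a scientist who defends every amendment applauds*.
Two island boundaries intervene — the relative clause and the adjunct. Either alone would block QR.
Hence only narrow scope for *every amendment* (under *at least one candidate*) survives.
(Only the surface reading survives: one fixed candidate with respect to all the relevant amendments.)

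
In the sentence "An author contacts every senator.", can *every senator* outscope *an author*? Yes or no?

Yes

Both DPs are arguments of the same predicate; there is no clause or island boundary between them.
Since no island is crossed, the inverse ordering is licensed alongside surface scope.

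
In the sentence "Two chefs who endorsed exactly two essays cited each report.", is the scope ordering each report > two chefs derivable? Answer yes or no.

Yes

*each report* is a matrix argument; only *two chefs* is modified by the relative clause *who endorsed exactly two essays*, so the RC island is irrelevant to the target quantifier.
With no island boundary between them, the object can take inverse scope over the subject via ordinary QR within the clause.
Both orderings are possible: *two chefs* > *each report* and *each report* > *two chefs*.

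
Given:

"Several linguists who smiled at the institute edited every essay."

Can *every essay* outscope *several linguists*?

Yes

The relative clause *who smiled at the institute* modifies *several linguists*, but *every essay* is not inside that relative clause — it is an argument of the matrix verb.
With no island boundary between them, the object can take inverse scope over the subject via ordinary QR within the clause.
So *every essay* > *several linguists* is among the available readings.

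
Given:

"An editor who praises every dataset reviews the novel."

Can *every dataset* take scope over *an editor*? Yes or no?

*every dataset* sits inside the relative clause *who praises every dataset*.
Quantifiers inside a relative clause are trapped there; the RC boundary blocks QR.
So *every dataset* cannot raise high enough to outscope *an editor*; only the surface ordering *an editor* > *every dataset* is available.
(Only the surface reading survives: one fixed editor with respect to all the relevant datasets.)

No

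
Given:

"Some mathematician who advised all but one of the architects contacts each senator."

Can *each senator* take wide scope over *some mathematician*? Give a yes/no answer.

Yes

*each senator* sits in the matrix clause, not in the relative clause on *some mathematician*.
No island intervenes, so both surface and inverse scope are derivable.
So *each senator* > *some mathematician* is among the available readings.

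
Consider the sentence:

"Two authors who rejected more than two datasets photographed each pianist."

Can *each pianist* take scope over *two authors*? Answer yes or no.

Yes

The RC *who rejected more than two datasets* is an island, but *each pianist* is not inside it — it is the matrix object, a clausemate of *two authors*.
Clause-internal QR can adjoin the lower DP above the subject, yielding the inverse reading.
The sentence is scopally ambiguous between *two authors* > *each pianist* and *each pianist* > *two authors*.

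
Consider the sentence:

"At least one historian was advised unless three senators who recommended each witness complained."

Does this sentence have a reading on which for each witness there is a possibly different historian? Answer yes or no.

The described interpretation is the *each witness* > *at least one historian* scoping.
The DP *each witness* is contained in the relative clause *who recommended each witness*, which is itself inside the adjunct *unless three senators who recommended each witness complained*.
Two island boundaries intervene — the relative clause and the adjunct. Either alone would block QR.
There is no licit LF on which *each witness* c-commands *at least one historian*.

No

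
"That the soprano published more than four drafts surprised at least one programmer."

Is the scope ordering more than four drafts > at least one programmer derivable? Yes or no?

No

The DP *more than four drafts* is contained in the sentential subject *that the soprano published more than four drafts*.
Subjects — clausal subjects included — are islands for extraction, and QR is no exception.
So *more than four drafts* cannot raise to a position above *at least one programmer*.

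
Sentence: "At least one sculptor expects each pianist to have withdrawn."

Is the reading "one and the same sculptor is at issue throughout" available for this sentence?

This is the *at least one sculptor* > *each pianist* reading.
Nothing needs to raise for *at least one sculptor* > *each pianist*, so no island constraint is at stake.

Yes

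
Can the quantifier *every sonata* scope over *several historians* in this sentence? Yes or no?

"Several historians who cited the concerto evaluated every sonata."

Yes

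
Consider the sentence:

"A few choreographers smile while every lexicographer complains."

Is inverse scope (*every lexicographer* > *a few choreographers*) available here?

No

*every lexicographer* sits inside the adjunct clause *while every lexicographer complains*.
The adjunct-island constraint bars QR out of an adverbial clause.
So *every lexicographer* cannot raise to a position above *a few choreographers*.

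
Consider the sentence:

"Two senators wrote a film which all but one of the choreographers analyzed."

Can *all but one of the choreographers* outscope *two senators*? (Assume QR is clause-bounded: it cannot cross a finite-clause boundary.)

No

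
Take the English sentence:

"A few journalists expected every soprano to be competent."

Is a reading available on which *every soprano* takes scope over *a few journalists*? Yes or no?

ECM infinitives lack a CP barrier, so *every soprano* can QR over the matrix subject *a few journalists*.
No island intervenes, so both surface and inverse scope are derivable.

Yes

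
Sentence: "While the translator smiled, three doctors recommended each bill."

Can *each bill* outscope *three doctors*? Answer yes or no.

Yes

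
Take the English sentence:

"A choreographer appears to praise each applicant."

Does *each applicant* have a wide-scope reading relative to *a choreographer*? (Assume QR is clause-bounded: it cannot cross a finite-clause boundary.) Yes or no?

Yes

Infinitival complements of raising predicates do not block QR; *each applicant* and *a choreographer* are effectively clausemates.
Since no island is crossed, the inverse ordering is licensed alongside surface scope.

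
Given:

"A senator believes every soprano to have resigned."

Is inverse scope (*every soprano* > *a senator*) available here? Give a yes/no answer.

The ECM infinitive is scope-transparent — *every soprano* is free to raise above *a senator*.
Clause-internal QR can adjoin the lower DP above the subject, yielding the inverse reading.

Yes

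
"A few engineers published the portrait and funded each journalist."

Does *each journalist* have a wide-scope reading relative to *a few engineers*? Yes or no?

*each journalist* sits inside one conjunct of the coordinate structure (*funded each journalist*).
A quantifier cannot raise out of one conjunct of a coordination across the whole coordinate structure — the CSC applies to QR.
*each journalist* is confined to the island and cannot take scope over *a few engineers*.

No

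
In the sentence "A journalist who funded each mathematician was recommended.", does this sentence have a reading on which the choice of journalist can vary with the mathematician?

The described interpretation is the *each mathematician* > *a journalist* scoping.
*each mathematician* sits inside the relative clause *who funded each mathematician*.
Relative clauses block scope extraction: QR cannot target a position outside the modified NP.
So the wide-scope reading for *each mathematician* is blocked.

No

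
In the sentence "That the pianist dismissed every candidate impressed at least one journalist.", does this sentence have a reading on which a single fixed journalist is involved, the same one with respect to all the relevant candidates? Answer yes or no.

Yes

The described interpretation is the *at least one journalist* > *every candidate* scoping.
*at least one journalist* is a matrix-clause argument and can take scope within the matrix clause over the constituent containing *every candidate*, so *at least one journalist* > *every candidate* needs no island-crossing movement and is available.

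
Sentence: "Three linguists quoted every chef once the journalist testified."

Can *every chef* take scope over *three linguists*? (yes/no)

Yes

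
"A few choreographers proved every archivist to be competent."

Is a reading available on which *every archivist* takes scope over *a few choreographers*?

Yes

ECM infinitives lack a CP barrier, so *every archivist* can QR over the matrix subject *a few choreographers*.
Clause-internal QR can adjoin the lower DP above the subject, yielding the inverse reading.
The sentence is scopally ambiguous between *a few choreographers* > *every archivist* and *every archivist* > *a few choreographers*.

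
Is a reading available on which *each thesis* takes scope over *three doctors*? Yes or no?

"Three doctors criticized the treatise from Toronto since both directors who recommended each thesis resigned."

No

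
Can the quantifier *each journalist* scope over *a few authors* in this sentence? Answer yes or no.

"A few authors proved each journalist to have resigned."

Yes

*each journalist* is an ECM subject; ECM complements are not islands, and the embedded quantifier may take matrix scope.
Nothing blocks QR of the lower DP to a position above the higher one, so inverse scope is available.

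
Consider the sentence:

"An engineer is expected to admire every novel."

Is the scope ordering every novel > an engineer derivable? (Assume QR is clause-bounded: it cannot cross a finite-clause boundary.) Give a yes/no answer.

*every novel* is the object of the infinitival complement of a raising predicate; raising infinitives are transparent for QR, so the two DPs are in effect clausemates.
Clause-internal QR can adjoin the lower DP above the subject, yielding the inverse reading.
The sentence is scopally ambiguous between *an engineer* > *every novel* and *every novel* > *an engineer*.

Yes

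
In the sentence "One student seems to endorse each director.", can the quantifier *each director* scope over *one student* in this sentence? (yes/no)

Yes

The matrix predicate is a raising verb, whose infinitival complement is not a scope island — *each director* can QR into the matrix clause.
QR within a single clause is free, so the lower quantifier may take scope over the higher one.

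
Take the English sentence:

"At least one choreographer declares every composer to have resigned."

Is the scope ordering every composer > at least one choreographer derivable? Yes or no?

Yes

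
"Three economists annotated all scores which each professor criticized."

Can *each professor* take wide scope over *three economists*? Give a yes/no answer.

No

Structurally, *each professor* is inside the relative clause *which each professor criticized* modifying *all scores*.
Quantifiers inside a relative clause are trapped there; the RC boundary blocks QR.
There is no licit LF on which *each professor* c-commands *three economists*.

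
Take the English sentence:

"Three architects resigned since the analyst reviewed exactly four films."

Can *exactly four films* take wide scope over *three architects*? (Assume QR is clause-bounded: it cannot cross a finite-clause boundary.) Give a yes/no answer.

No

*exactly four films* sits inside the adjunct clause *since the analyst reviewed exactly four films*.
The adjunct-island constraint bars QR out of an adverbial clause.
Hence only narrow scope for *exactly four films* (under *three architects*) survives.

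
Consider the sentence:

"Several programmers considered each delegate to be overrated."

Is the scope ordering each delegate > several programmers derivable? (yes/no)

Yes

ECM infinitives lack a CP barrier, so *each delegate* can QR over the matrix subject *several programmers*.
Since no island is crossed, the inverse ordering is licensed alongside surface scope.
Both orderings are possible: *several programmers* > *each delegate* and *each delegate* > *several programmers*.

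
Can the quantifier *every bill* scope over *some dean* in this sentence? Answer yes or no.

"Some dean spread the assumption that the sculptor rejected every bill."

No

The DP *every bill* is contained in the complex NP *the assumption that the sculptor rejected every bill*.
The Complex NP Constraint bars QR out of the complement clause of a noun.
So the wide-scope reading for *every bill* is blocked.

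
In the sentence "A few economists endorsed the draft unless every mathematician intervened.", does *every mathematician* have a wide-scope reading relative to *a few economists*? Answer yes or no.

*every mathematician* is embedded in the adjunct clause *unless every mathematician intervened*.
Scope out of an adjunct clause is unavailable: QR respects the adjunct-island constraint.
There is no licit LF on which *every mathematician* c-commands *a few economists*.

No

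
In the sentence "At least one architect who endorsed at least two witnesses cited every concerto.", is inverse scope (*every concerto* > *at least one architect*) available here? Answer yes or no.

Yes

The RC *who endorsed at least two witnesses* is an island, but *every concerto* is not inside it — it is the matrix object, a clausemate of *at least one architect*.
With no island boundary between them, the object can take inverse scope over the subject via ordinary QR within the clause.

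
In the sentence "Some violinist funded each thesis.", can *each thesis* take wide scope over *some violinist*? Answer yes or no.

Yes

Both DPs are arguments of the same predicate; there is no clause or island boundary between them.
Nothing blocks QR of the lower DP to a position above the higher one, so inverse scope is available.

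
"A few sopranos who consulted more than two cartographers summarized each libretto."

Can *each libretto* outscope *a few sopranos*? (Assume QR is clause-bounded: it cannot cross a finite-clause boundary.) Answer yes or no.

The relative clause *who consulted more than two cartographers* modifies *a few sopranos*, but *each libretto* is not inside that relative clause — it is an argument of the matrix verb.
QR within a single clause is free, so the lower quantifier may take scope over the higher one.

Yes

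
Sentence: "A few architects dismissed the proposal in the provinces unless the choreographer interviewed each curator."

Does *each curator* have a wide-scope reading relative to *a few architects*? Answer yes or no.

No

*each curator* sits inside the adjunct clause *unless the choreographer interviewed each curator*.
Adjunct clauses are scope islands: a quantifier inside an adjunct cannot raise into the matrix clause.
So *each curator* cannot raise to a position above *a few architects*.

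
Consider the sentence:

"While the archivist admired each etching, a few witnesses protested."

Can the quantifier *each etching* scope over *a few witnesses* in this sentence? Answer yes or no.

No

*each etching* sits inside the adjunct clause *while the archivist admired each etching*.
Adjunct clauses are scope islands: a quantifier inside an adjunct cannot raise into the matrix clause.
There is no licit LF on which *each etching* c-commands *a few witnesses*.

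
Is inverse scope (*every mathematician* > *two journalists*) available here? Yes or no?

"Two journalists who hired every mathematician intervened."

No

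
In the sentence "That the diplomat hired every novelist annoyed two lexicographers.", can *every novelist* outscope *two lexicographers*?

No

The DP *every novelist* is contained in the sentential subject *that the diplomat hired every novelist*.
The subject-island constraint blocks QR out of a clausal subject.
*every novelist* > *two lexicographers* would require crossing that boundary, which is illicit.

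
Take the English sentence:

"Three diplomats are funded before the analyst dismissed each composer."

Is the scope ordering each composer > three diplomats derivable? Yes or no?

Structurally, *each composer* is inside the adjunct clause *before the analyst dismissed each composer*.
Adjuncts are opaque for quantifier raising; a quantifier in an adjunct stays inside it.
*each composer* is confined to the island and cannot take scope over *three diplomats*.

No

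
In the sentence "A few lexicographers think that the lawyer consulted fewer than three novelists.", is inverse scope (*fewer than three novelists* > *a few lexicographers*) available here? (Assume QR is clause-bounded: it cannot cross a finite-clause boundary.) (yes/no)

No

*fewer than three novelists* is embedded in the finite complement clause *that the lawyer consulted fewer than three novelists*.
Finite CP is the ceiling for QR here, by assumption.
The inverse ordering *fewer than three novelists* > *a few lexicographers* is therefore underivable.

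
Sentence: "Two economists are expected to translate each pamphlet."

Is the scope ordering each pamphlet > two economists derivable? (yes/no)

*each pamphlet* is inside a raising infinitive, which is transparent to QR (no CP barrier), so it behaves as a matrix argument.
Clause-internal QR can adjoin the lower DP above the subject, yielding the inverse reading.

Yes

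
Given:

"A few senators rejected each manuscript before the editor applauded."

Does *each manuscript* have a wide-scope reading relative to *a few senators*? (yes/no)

Yes

*each manuscript* is a matrix argument; the adjunct is an island but the target quantifier is outside it.
No island intervenes, so both surface and inverse scope are derivable.
Both orderings are possible: *a few senators* > *each manuscript* and *each manuscript* > *a few senators*.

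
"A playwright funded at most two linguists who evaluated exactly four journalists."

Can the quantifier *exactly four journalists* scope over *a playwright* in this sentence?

No

The target quantifier *exactly four journalists* is part of the relative clause *who evaluated exactly four journalists* modifying *at most two linguists*.
QR out of a relative clause is ruled out by the relative-clause island constraint.
So *exactly four journalists* cannot raise to a position above *a playwright*.
(Only the surface reading survives: one fixed playwright with respect to all the relevant journalists.)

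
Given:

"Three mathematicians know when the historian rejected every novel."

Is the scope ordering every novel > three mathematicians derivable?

No

*every novel* sits inside the embedded question *when the historian rejected every novel*.
Embedded questions are wh-islands: a quantifier inside an indirect question cannot QR into the matrix clause.
There is no licit LF on which *every novel* c-commands *three mathematicians*.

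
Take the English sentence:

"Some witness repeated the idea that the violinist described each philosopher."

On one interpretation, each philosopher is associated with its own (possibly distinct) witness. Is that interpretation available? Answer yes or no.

No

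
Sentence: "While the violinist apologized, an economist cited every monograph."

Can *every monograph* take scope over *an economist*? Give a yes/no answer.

Yes

Although there is an adjunct clause, *every monograph* is in the main clause, not inside the adjunct.
With no island boundary between them, the object can take inverse scope over the subject via ordinary QR within the clause.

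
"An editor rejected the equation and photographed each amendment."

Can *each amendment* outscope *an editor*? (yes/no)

*each amendment* occurs within one conjunct of the coordinate structure (*photographed each amendment*).
QR out of a conjunct would have to apply non-ATB, which the CSC forbids.
So the wide-scope reading for *each amendment* is blocked.

No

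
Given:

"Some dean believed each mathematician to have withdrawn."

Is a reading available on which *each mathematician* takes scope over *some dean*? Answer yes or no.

Yes

This is an ECM construction: *each mathematician* is the infinitival subject, Case-marked by the matrix verb, and the infinitive is transparent for QR.
Nothing blocks QR of the lower DP to a position above the higher one, so inverse scope is available.
Both orderings are possible: *some dean* > *each mathematician* and *each mathematician* > *some dean*.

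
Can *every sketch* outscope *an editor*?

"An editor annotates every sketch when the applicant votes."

Yes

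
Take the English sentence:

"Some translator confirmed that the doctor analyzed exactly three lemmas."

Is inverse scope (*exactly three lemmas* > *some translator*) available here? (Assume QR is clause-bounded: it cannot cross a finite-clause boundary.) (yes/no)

No

*exactly three lemmas* sits inside the finite complement clause *that the doctor analyzed exactly three lemmas*.
Finite CP is the ceiling for QR here, by assumption.
Hence only narrow scope for *exactly three lemmas* (under *some translator*) survives.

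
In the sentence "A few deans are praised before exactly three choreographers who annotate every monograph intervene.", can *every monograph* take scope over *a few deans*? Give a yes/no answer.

No

*every monograph* occurs within the relative clause *who annotate every monograph*, which is itself inside the adjunct *before exactly three choreographers who annotate every monograph intervene*.
Nested islands: the RC island is itself inside an adjunct island, so wide scope is doubly excluded.
Hence only narrow scope for *every monograph* (under *a few deans*) survives.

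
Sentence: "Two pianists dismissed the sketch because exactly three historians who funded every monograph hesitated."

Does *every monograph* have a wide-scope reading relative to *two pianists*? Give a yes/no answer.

No

Structurally, *every monograph* is inside the relative clause *who funded every monograph*, which is itself inside the adjunct *because exactly three historians who funded every monograph hesitated*.
Both the relative clause and the enclosing adjunct are scope islands; QR cannot cross either.
Hence only narrow scope for *every monograph* (under *two pianists*) survives.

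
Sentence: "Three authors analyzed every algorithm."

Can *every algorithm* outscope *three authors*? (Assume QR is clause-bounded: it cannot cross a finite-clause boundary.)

*three authors* and *every algorithm* are co-arguments of the matrix verb, with nothing but a clause-internal boundary between them.
Since no island is crossed, the inverse ordering is licensed alongside surface scope.

Yes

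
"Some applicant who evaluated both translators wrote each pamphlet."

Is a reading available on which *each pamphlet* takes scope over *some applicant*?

Yes

*each pamphlet* sits in the matrix clause, not in the relative clause on *some applicant*.
Since no island is crossed, the inverse ordering is licensed alongside surface scope.
The sentence is scopally ambiguous between *some applicant* > *each pamphlet* and *each pamphlet* > *some applicant*.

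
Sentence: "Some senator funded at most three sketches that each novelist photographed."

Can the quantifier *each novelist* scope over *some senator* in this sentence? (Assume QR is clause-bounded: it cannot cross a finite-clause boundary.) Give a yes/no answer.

No

*each novelist* is embedded in the relative clause *that each novelist photographed* modifying *at most three sketches*.
Quantifiers inside a relative clause are trapped there; the RC boundary blocks QR.
So *each novelist* cannot raise high enough to outscope *some senator*; only the surface ordering *some senator* > *each novelist* is available.
(Only the surface reading survives: one fixed senator with respect to all the relevant novelists.)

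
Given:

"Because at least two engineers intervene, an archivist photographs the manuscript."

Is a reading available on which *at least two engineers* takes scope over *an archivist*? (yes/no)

No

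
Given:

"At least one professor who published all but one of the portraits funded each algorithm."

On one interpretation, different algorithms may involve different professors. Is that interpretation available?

Yes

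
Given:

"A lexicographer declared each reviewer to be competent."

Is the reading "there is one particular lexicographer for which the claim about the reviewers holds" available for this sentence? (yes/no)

Yes

The paraphrase describes the scope ordering *a lexicographer* > *each reviewer*.
Surface scope (*a lexicographer* > *each reviewer*) is always derivable; islands only block QR, not in-situ interpretation.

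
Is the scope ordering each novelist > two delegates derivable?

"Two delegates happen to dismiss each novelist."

Yes

Infinitival complements of raising predicates do not block QR; *each novelist* and *two delegates* are effectively clausemates.
QR within a single clause is free, so the lower quantifier may take scope over the higher one.
Both orderings are possible: *two delegates* > *each novelist* and *each novelist* > *two delegates*.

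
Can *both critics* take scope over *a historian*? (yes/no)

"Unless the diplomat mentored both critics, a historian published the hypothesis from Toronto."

The target quantifier *both critics* is part of the adjunct clause *unless the diplomat mentored both critics*.
Scope out of an adjunct clause is unavailable: QR respects the adjunct-island constraint.
So the wide-scope reading for *both critics* is blocked.

No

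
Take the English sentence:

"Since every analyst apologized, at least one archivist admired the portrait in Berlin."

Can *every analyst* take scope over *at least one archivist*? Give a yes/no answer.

*every analyst* is embedded in the adjunct clause *since every analyst apologized*.
Since the clause is an adjunct (not a complement), the Adjunct Condition blocks QR across its edge.
There is no licit LF on which *every analyst* c-commands *at least one archivist*.

No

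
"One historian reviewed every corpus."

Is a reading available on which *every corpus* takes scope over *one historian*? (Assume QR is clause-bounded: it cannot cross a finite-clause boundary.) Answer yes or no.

Yes

*every corpus* is the matrix object and *one historian* the matrix subject; the two are clausemates.
QR within a single clause is free, so the lower quantifier may take scope over the higher one.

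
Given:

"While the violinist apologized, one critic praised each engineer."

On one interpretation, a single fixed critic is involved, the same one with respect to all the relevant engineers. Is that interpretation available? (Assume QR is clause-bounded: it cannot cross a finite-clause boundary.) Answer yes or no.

Yes

That reading corresponds to *one critic* > *each engineer*.
Nothing needs to raise for *one critic* > *each engineer*, so no island constraint is at stake.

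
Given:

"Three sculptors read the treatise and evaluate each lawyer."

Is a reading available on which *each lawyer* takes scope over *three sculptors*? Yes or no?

*each lawyer* occurs within one conjunct of the coordinate structure (*evaluate each lawyer*).
A quantifier cannot raise out of one conjunct of a coordination across the whole coordinate structure — the CSC applies to QR.
The inverse ordering *each lawyer* > *three sculptors* is therefore underivable.

No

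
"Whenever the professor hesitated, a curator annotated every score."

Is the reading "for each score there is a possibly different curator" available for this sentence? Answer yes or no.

Yes

This is the *every score* > *a curator* reading.
Although there is an adjunct clause, *every score* is in the main clause, not inside the adjunct.
QR within a single clause is free, so the lower quantifier may take scope over the higher one.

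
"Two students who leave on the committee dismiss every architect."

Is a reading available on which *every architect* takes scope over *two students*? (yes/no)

Yes

Although the sentence contains a relative clause (*who leave on the committee*), *every architect* is outside it, in the matrix VP.
QR within a single clause is free, so the lower quantifier may take scope over the higher one.
The sentence is scopally ambiguous between *two students* > *every architect* and *every architect* > *two students*.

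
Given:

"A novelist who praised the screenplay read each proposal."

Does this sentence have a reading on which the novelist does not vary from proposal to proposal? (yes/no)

Yes

This is the *a novelist* > *each proposal* reading.
Surface scope (*a novelist* > *each proposal*) is always derivable; islands only block QR, not in-situ interpretation.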